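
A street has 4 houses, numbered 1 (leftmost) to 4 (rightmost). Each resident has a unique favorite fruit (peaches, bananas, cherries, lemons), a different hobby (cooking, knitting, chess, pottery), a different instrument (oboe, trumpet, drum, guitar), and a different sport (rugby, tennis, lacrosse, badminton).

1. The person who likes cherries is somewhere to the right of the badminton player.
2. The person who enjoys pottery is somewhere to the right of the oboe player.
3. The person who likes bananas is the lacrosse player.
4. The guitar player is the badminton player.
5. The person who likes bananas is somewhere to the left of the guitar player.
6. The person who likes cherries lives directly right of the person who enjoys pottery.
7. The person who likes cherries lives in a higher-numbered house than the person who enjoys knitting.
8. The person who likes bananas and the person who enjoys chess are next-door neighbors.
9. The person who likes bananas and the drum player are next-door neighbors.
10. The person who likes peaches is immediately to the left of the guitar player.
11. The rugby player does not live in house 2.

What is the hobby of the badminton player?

House 4's hobby must be cooking (nothing else left).
House 4's instrument must be trumpet (nothing else left).
The person who likes bananas is narrowed to house 1 or 2; consider each.
Placing it in house 2 leads to a contradiction, so it's in house 1.
From clue 3, the lacrosse player must be in house 1.
The person who enjoys chess is in house 2 (clue 8).
By clue 9, the drum player is in house 2.
House 1's hobby must be knitting (nothing else left).
The only hobby still possible for house 3 is pottery.
So house 1 gets oboe for instrument.
The only instrument still possible for house 3 is guitar.
The badminton player is in house 3 (clue 4).
From clue 6, the person who likes cherries must be in house 4.
House 2's favorite fruit must be peaches (nothing else left).
The only favorite fruit still possible for house 3 is lemons.
House 2 sport: only tennis fits.
House 4's sport must be rugby (nothing else left).
So: house 1 = bananas/knitting/oboe/lacrosse, house 2 = peaches/chess/drum/tennis, house 3 = lemons/pottery/guitar/badminton, house 4 = cherries/cooking/trumpet/rugby.

pottery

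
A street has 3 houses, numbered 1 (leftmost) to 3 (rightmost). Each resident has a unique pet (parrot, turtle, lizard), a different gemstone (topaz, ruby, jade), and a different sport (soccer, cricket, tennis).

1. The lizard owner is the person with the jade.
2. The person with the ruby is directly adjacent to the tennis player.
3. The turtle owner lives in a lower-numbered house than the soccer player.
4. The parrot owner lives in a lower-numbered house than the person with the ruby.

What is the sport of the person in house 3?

soccer

That leaves lizard as the pet for house 3.
Clue 1 places the person with the jade in house 3.
That leaves topaz as the gemstone for house 1.
So house 2 gets ruby for gemstone.
Clue 4 places the parrot owner in house 1.
The only pet still possible for house 2 is turtle.
Clue 3 places the soccer player in house 3.
That leaves tennis as the sport for house 1.
House 2's sport must be cricket (nothing else left).
So: house 1 = parrot/topaz/tennis, house 2 = turtle/ruby/cricket, house 3 = lizard/jade/soccer.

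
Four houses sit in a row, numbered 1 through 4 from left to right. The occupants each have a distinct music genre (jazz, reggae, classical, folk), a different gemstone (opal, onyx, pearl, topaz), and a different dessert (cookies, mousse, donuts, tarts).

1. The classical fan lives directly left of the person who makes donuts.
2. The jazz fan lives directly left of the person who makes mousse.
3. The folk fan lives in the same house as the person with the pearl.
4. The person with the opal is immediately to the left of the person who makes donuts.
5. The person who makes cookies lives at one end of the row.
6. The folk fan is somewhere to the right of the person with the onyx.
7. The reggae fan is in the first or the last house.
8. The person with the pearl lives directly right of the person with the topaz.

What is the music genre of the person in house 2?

House 4's gemstone must be pearl (nothing else left).
Clue 3: the folk fan is in house 4.
Clue 8: the person with the topaz is in house 3.
The only music genre still possible for house 1 is reggae.
The classical fan is in house 2 (clue 1).
By clue 1, the person who makes donuts is in house 3.
The person with the opal is in house 2 (clue 4).
The only music genre still possible for house 3 is jazz.
That leaves onyx as the gemstone for house 1.
That leaves tarts as the dessert for house 2.
So house 1 gets cookies for dessert.
So house 4 gets mousse for dessert.
So: house 1 = reggae/onyx/cookies, house 2 = classical/opal/tarts, house 3 = jazz/topaz/donuts, house 4 = folk/pearl/mousse.

classical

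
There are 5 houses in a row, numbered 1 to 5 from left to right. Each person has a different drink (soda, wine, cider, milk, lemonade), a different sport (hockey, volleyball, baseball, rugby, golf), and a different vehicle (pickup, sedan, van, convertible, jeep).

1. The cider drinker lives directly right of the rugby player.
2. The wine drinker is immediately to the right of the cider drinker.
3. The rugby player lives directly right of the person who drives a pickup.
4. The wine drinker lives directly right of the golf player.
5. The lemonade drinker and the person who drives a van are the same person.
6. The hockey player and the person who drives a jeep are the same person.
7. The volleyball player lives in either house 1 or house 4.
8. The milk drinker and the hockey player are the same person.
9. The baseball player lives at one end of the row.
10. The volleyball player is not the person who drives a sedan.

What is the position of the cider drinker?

The cider drinker is narrowed to house 3 or 4; consider each.
Placing it in house 4 leads to a contradiction, so it's in house 3.
By clue 1, the rugby player is in house 2.
By clue 2, the wine drinker is in house 4.
By clue 3, the person who drives a pickup is in house 1.
Clue 4: the golf player is in house 3.
The milk drinker is in house 5 (clue 8).
Clue 8: the hockey player is in house 5.
So house 1 gets soda for drink.
That leaves lemonade as the drink for house 2.
The only sport still possible for house 1 is baseball.
So house 4 gets volleyball for sport.
The person who drives a van is in house 2 (clue 5).
The person who drives a jeep is in house 5 (clue 6).
That leaves convertible as the vehicle for house 4.
That leaves sedan as the vehicle for house 3.
So: house 1 = soda/baseball/pickup, house 2 = lemonade/rugby/van, house 3 = cider/golf/sedan, house 4 = wine/volleyball/convertible, house 5 = milk/hockey/jeep.

3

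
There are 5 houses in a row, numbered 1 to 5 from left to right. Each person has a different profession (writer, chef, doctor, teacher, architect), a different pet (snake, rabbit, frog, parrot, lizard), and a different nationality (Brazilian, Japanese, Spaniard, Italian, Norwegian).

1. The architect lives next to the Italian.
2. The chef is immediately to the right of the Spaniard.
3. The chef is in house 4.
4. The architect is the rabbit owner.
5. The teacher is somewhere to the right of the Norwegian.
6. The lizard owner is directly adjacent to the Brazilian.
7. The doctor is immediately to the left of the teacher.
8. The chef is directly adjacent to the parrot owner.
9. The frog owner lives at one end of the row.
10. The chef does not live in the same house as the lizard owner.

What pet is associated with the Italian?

Clue 3: the chef is in house 4.
From clue 2, the Spaniard must be in house 3.
So house 4 gets snake for pet.
House 5's nationality must be Japanese (nothing else left).
The doctor is narrowed to house 1 or 2; consider each.
Placing it in house 1 leads to a contradiction, so it's in house 2.
By clue 7, the teacher is in house 3.
House 2's pet must be lizard (nothing else left).
So house 3 gets parrot for pet.
The Brazilian is in house 1 (clue 6).
The only nationality still possible for house 2 is Norwegian.
House 4's nationality must be Italian (nothing else left).
Clue 1 places the architect in house 5.
Clue 4 places the rabbit owner in house 5.
The only profession still possible for house 1 is writer.
So house 1 gets frog for pet.
So: house 1 = writer/frog/Brazilian, house 2 = doctor/lizard/Norwegian, house 3 = teacher/parrot/Spaniard, house 4 = chef/snake/Italian, house 5 = architect/rabbit/Japanese.

snake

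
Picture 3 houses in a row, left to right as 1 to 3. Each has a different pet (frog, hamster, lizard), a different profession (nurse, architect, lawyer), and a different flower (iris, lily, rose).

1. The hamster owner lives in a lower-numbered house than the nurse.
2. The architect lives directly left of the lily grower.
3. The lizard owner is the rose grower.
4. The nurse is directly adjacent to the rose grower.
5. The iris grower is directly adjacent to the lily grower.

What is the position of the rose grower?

3

The hamster owner is narrowed to house 1 or 2; consider each.
Placing it in house 2 leads to a contradiction, so it's in house 1.
The only flower still possible for house 1 is iris.
By clue 5, the lily grower is in house 2.
House 3 flower: only rose fits.
Clue 2 places the architect in house 1.
Clue 3: the lizard owner is in house 3.
Clue 4: the nurse is in house 2.
So house 2 gets frog for pet.
So house 3 gets lawyer for profession.
So: house 1 = hamster/architect/iris, house 2 = frog/nurse/lily, house 3 = lizard/lawyer/rose.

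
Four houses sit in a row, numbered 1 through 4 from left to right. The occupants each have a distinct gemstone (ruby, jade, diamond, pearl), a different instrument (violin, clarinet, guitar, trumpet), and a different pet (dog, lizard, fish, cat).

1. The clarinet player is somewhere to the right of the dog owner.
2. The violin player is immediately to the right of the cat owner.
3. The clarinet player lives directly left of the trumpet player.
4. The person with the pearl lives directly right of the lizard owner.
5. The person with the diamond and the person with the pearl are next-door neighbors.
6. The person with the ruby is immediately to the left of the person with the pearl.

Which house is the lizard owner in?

2

That leaves guitar as the instrument for house 1.
That leaves fish as the pet for house 4.
The clarinet player is narrowed to house 2 or 3; consider each.
Placing it in house 3 leads to a contradiction, so it's in house 2.
From clue 1, the dog owner must be in house 1.
Clue 3: the trumpet player is in house 3.
So house 4 gets violin for instrument.
Clue 2: the cat owner is in house 3.
House 1 gemstone: only jade fits.
House 2's pet must be lizard (nothing else left).
Clue 4: the person with the pearl is in house 3.
Clue 6: the person with the ruby is in house 2.
So house 4 gets diamond for gemstone.
So: house 1 = jade/guitar/dog, house 2 = ruby/clarinet/lizard, house 3 = pearl/trumpet/cat, house 4 = diamond/violin/fish.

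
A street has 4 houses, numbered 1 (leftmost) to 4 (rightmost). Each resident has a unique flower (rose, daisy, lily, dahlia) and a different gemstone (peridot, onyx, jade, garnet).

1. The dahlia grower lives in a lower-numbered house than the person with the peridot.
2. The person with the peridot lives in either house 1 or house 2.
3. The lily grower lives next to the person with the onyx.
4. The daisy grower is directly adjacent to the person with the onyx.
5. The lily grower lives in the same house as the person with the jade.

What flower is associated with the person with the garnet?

dahlia

By clue 2, the person with the peridot is in house 2.
Clue 1: the dahlia grower is in house 1.
So house 1 gets garnet for gemstone.
The lily grower is narrowed to house 3 or 4; consider each.
Placing it in house 3 leads to a contradiction, so it's in house 4.
Clue 3: the person with the onyx is in house 3.
Clue 5: the person with the jade is in house 4.
That leaves rose as the flower for house 3.
House 2's flower must be daisy (nothing else left).
So: house 1 = dahlia/garnet, house 2 = daisy/peridot, house 3 = rose/onyx, house 4 = lily/jade.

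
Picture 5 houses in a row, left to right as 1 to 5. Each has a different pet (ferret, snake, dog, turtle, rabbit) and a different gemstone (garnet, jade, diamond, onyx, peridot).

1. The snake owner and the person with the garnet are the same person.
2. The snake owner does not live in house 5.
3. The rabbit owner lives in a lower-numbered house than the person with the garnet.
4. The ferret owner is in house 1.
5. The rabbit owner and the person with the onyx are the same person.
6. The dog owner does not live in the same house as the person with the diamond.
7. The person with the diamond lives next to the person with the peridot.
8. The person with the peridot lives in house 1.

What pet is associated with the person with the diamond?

By clue 4, the ferret owner is in house 1.
Clue 8 places the person with the peridot in house 1.
Clue 7 places the person with the diamond in house 2.
The only gemstone still possible for house 3 is onyx.
House 5 gemstone: only jade fits.
By clue 1, the snake owner is in house 4.
Clue 5 places the rabbit owner in house 3.
So house 2 gets turtle for pet.
So house 5 gets dog for pet.
So house 4 gets garnet for gemstone.
So: house 1 = ferret/peridot, house 2 = turtle/diamond, house 3 = rabbit/onyx, house 4 = snake/garnet, house 5 = dog/jade.

turtle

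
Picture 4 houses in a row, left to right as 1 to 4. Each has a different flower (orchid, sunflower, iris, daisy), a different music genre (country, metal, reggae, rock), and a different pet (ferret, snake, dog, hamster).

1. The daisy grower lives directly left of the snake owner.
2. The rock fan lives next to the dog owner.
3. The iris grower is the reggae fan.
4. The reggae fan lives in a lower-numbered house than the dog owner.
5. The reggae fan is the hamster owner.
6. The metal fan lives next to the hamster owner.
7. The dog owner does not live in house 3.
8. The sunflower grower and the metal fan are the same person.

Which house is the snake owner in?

The rock fan is narrowed to house 1 or 3; consider each.
Placing it in house 1 leads to a contradiction, so it's in house 3.
That leaves orchid as the flower for house 4.
House 4's music genre must be country (nothing else left).
House 3 flower: only daisy fits.
From clue 1, the snake owner must be in house 4.
So house 1 gets hamster for pet.
That leaves dog as the pet for house 2.
That leaves ferret as the pet for house 3.
From clue 4, the reggae fan must be in house 1.
By clue 6, the metal fan is in house 2.
By clue 8, the sunflower grower is in house 2.
That leaves iris as the flower for house 1.
So: house 1 = iris/reggae/hamster, house 2 = sunflower/metal/dog, house 3 = daisy/rock/ferret, house 4 = orchid/country/snake.

4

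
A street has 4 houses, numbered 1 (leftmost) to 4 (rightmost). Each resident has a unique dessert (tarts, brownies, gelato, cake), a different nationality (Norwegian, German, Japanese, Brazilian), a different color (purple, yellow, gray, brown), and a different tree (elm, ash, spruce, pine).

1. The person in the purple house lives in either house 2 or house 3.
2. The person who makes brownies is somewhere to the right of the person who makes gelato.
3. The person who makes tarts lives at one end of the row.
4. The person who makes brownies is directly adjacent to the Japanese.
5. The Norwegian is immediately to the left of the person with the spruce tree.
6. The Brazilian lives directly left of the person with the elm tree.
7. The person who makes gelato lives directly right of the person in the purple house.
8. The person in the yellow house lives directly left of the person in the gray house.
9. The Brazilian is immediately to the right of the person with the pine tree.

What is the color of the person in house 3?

By clue 7, the person who makes gelato is in house 3.
From clue 7, the person in the purple house must be in house 2.
From clue 2, the person who makes brownies must be in house 4.
The Japanese is in house 3 (clue 4).
The person in the yellow house is in house 3 (clue 8).
Clue 8 places the person in the gray house in house 4.
House 2 dessert: only cake fits.
House 2 nationality: only Brazilian fits.
House 4 nationality: only German fits.
The only color still possible for house 1 is brown.
By clue 5, the person with the spruce tree is in house 2.
Clue 6 places the person with the elm tree in house 3.
From clue 9, the person with the pine tree must be in house 1.
That leaves tarts as the dessert for house 1.
House 1's nationality must be Norwegian (nothing else left).
House 4 tree: only ash fits.
So: house 1 = tarts/Norwegian/brown/pine, house 2 = cake/Brazilian/purple/spruce, house 3 = gelato/Japanese/yellow/elm, house 4 = brownies/German/gray/ash.

yellow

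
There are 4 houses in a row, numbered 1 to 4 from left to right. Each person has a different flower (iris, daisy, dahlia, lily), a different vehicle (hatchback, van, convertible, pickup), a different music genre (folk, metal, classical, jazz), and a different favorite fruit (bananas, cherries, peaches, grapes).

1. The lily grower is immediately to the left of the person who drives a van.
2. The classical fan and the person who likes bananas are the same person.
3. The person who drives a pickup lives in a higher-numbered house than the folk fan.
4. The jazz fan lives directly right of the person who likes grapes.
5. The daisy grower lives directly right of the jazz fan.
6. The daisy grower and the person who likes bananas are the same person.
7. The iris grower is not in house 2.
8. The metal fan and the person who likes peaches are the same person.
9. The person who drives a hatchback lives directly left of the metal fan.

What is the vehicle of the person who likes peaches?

That leaves folk as the music genre for house 1.
The daisy grower is narrowed to house 3 or 4; consider each.
Placing it in house 4 leads to a contradiction, so it's in house 3.
Clue 5 places the jazz fan in house 2.
Clue 6: the person who likes bananas is in house 3.
By clue 2, the classical fan is in house 3.
By clue 4, the person who likes grapes is in house 1.
By clue 8, the metal fan is in house 4.
By clue 8, the person who likes peaches is in house 4.
The person who drives a hatchback is in house 3 (clue 9).
So house 1 gets convertible for vehicle.
That leaves van as the vehicle for house 2.
The only vehicle still possible for house 4 is pickup.
House 2 favorite fruit: only cherries fits.
The lily grower is in house 1 (clue 1).
House 2 flower: only dahlia fits.
House 4's flower must be iris (nothing else left).
So: house 1 = lily/convertible/folk/grapes, house 2 = dahlia/van/jazz/cherries, house 3 = daisy/hatchback/classical/bananas, house 4 = iris/pickup/metal/peaches.

pickup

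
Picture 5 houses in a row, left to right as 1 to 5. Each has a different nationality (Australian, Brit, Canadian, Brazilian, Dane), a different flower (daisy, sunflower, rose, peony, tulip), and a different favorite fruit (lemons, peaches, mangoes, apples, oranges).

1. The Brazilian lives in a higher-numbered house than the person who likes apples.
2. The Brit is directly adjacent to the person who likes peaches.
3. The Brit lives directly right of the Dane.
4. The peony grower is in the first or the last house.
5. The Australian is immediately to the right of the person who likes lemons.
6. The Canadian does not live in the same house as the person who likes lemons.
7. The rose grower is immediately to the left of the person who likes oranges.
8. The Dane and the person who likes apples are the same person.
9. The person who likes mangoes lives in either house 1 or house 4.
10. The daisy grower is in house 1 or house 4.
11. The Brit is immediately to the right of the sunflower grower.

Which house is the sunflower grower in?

2

The daisy grower is narrowed to house 1 or 4; consider each.
Placing it in house 4 leads to a contradiction, so it's in house 1.
That leaves peony as the flower for house 5.
The only nationality still possible for house 1 is Canadian.
House 1 favorite fruit: only mangoes fits.
The only nationality still possible for house 2 is Dane.
Clue 3 places the Brit in house 3.
The person who likes apples is in house 2 (clue 8).
By clue 11, the sunflower grower is in house 2.
Clue 2 places the person who likes peaches in house 4.
House 3 favorite fruit: only lemons fits.
House 5's favorite fruit must be oranges (nothing else left).
From clue 5, the Australian must be in house 4.
The rose grower is in house 4 (clue 7).
The only nationality still possible for house 5 is Brazilian.
House 3's flower must be tulip (nothing else left).
So: house 1 = Canadian/daisy/mangoes, house 2 = Dane/sunflower/apples, house 3 = Brit/tulip/lemons, house 4 = Australian/rose/peaches, house 5 = Brazilian/peony/oranges.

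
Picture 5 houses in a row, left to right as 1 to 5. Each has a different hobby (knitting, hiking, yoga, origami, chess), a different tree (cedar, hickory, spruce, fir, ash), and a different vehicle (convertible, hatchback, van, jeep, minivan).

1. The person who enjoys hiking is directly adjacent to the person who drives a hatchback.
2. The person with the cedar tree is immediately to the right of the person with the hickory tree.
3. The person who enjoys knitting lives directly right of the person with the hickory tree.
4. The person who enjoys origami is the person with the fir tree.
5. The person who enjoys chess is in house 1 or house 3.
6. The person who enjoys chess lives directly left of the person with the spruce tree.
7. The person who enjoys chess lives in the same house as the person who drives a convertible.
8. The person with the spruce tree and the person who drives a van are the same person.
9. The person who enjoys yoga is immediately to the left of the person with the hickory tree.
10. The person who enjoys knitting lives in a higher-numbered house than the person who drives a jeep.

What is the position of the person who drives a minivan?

The person who enjoys chess is narrowed to house 1 or 3; consider each.
Placing it in house 3 leads to a contradiction, so it's in house 1.
From clue 6, the person with the spruce tree must be in house 2.
Clue 7: the person who drives a convertible is in house 1.
By clue 8, the person who drives a van is in house 2.
That leaves ash as the tree for house 1.
The person who enjoys knitting is narrowed to house 4 or 5; consider each.
Placing it in house 5 leads to a contradiction, so it's in house 4.
By clue 3, the person with the hickory tree is in house 3.
Clue 9: the person who enjoys yoga is in house 2.
Clue 10 places the person who drives a jeep in house 3.
Clue 1 places the person who drives a hatchback in house 4.
Clue 2 places the person with the cedar tree in house 4.
By clue 4, the person who enjoys origami is in house 5.
Clue 4 places the person with the fir tree in house 5.
House 3's hobby must be hiking (nothing else left).
House 5 vehicle: only minivan fits.
So: house 1 = chess/ash/convertible, house 2 = yoga/spruce/van, house 3 = hiking/hickory/jeep, house 4 = knitting/cedar/hatchback, house 5 = origami/fir/minivan.

5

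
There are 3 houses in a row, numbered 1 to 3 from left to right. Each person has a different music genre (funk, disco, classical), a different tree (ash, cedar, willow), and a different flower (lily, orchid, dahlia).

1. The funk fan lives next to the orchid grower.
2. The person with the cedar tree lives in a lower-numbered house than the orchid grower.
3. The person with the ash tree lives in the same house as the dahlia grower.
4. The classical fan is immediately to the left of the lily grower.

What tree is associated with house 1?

ash

House 1 flower: only dahlia fits.
By clue 3, the person with the ash tree is in house 1.
House 2's tree must be cedar (nothing else left).
The only tree still possible for house 3 is willow.
Clue 2 places the orchid grower in house 3.
The only flower still possible for house 2 is lily.
From clue 1, the funk fan must be in house 2.
The classical fan is in house 1 (clue 4).
That leaves disco as the music genre for house 3.
So: house 1 = classical/ash/dahlia, house 2 = funk/cedar/lily, house 3 = disco/willow/orchid.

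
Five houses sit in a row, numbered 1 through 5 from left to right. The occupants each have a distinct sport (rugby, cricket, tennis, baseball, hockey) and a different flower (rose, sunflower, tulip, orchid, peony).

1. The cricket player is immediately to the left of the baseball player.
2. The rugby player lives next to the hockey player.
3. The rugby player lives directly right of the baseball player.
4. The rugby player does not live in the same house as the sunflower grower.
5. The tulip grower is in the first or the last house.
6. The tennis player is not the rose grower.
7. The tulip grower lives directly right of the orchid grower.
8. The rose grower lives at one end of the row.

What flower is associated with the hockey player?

The tulip grower is in house 5 (clue 7).
From clue 7, the orchid grower must be in house 4.
House 1's sport must be cricket (nothing else left).
That leaves rose as the flower for house 1.
From clue 1, the baseball player must be in house 2.
By clue 3, the rugby player is in house 3.
From clue 4, the sunflower grower must be in house 2.
House 3's flower must be peony (nothing else left).
Clue 2: the hockey player is in house 4.
So house 5 gets tennis for sport.
So: house 1 = cricket/rose, house 2 = baseball/sunflower, house 3 = rugby/peony, house 4 = hockey/orchid, house 5 = tennis/tulip.

orchid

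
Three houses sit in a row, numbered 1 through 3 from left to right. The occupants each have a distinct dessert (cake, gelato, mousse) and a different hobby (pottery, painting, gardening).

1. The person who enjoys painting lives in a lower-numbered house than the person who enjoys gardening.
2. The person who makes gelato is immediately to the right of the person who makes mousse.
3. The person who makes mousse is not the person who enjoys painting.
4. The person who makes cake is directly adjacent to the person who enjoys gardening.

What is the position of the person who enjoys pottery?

3

The person who makes gelato is narrowed to house 2 or 3; consider each.
Placing it in house 2 leads to a contradiction, so it's in house 3.
By clue 2, the person who makes mousse is in house 2.
Clue 3: the person who enjoys painting is in house 1.
The only dessert still possible for house 1 is cake.
Clue 4: the person who enjoys gardening is in house 2.
That leaves pottery as the hobby for house 3.
So: house 1 = cake/painting, house 2 = mousse/gardening, house 3 = gelato/pottery.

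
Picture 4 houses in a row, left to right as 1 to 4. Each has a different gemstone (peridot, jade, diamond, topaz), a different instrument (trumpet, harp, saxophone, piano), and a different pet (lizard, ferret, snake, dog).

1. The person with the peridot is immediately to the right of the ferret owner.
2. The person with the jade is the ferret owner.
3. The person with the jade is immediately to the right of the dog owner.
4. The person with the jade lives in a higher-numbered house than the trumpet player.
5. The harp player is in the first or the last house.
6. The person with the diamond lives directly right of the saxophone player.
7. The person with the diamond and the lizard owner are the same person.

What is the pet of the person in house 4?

That leaves topaz as the gemstone for house 1.
The person with the jade is narrowed to house 2 or 3; consider each.
Placing it in house 3 leads to a contradiction, so it's in house 2.
Clue 2: the ferret owner is in house 2.
The dog owner is in house 1 (clue 3).
The trumpet player is in house 1 (clue 4).
The only instrument still possible for house 4 is harp.
From clue 1, the person with the peridot must be in house 3.
House 4 gemstone: only diamond fits.
By clue 6, the saxophone player is in house 3.
Clue 7 places the lizard owner in house 4.
That leaves piano as the instrument for house 2.
So house 3 gets snake for pet.
So: house 1 = topaz/trumpet/dog, house 2 = jade/piano/ferret, house 3 = peridot/saxophone/snake, house 4 = diamond/harp/lizard.

lizard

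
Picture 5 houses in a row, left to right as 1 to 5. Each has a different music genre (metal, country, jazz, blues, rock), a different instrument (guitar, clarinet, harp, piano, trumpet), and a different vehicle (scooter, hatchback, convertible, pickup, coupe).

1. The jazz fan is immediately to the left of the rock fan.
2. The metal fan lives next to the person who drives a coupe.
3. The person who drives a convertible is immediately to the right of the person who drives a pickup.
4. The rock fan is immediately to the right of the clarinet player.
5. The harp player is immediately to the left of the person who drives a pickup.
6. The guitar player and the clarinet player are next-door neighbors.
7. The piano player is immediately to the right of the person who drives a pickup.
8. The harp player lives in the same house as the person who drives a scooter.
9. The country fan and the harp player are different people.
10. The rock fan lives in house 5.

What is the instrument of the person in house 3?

The rock fan is in house 5 (clue 10).
Clue 1 places the jazz fan in house 4.
The clarinet player is in house 4 (clue 4).
House 2 instrument: only trumpet fits.
The only instrument still possible for house 1 is harp.
Clue 5 places the person who drives a pickup in house 2.
From clue 7, the piano player must be in house 3.
From clue 8, the person who drives a scooter must be in house 1.
House 5 instrument: only guitar fits.
Clue 3 places the person who drives a convertible in house 3.
House 1 music genre: only blues fits.
House 4 vehicle: only coupe fits.
House 5 vehicle: only hatchback fits.
From clue 2, the metal fan must be in house 3.
So house 2 gets country for music genre.
So: house 1 = blues/harp/scooter, house 2 = country/trumpet/pickup, house 3 = metal/piano/convertible, house 4 = jazz/clarinet/coupe, house 5 = rock/guitar/hatchback.

piano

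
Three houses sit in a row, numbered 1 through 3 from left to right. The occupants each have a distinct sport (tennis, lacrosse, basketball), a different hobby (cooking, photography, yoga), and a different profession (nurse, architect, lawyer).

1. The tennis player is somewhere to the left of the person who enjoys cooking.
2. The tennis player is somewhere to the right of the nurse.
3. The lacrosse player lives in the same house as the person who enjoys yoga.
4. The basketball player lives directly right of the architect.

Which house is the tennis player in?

2

By clue 2, the tennis player is in house 2.
Clue 2: the nurse is in house 1.
That leaves lacrosse as the sport for house 1.
That leaves basketball as the sport for house 3.
House 2 profession: only architect fits.
So house 3 gets lawyer for profession.
Clue 1 places the person who enjoys cooking in house 3.
Clue 3: the person who enjoys yoga is in house 1.
The only hobby still possible for house 2 is photography.
So: house 1 = lacrosse/yoga/nurse, house 2 = tennis/photography/architect, house 3 = basketball/cooking/lawyer.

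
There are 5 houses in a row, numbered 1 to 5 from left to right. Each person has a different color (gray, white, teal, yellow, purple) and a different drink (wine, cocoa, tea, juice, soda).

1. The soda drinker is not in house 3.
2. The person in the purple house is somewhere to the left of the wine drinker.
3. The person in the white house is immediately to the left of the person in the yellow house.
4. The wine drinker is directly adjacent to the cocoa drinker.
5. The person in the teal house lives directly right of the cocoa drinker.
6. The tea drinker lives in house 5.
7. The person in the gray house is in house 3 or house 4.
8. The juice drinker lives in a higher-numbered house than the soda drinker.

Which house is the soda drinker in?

1

The tea drinker is in house 5 (clue 6).
The person in the gray house is narrowed to house 3 or 4; consider each.
Placing it in house 3 leads to a contradiction, so it's in house 4.
So house 5 gets teal for color.
Clue 5: the cocoa drinker is in house 4.
That leaves soda as the drink for house 1.
The wine drinker is in house 3 (clue 4).
That leaves yellow as the color for house 3.
House 2 drink: only juice fits.
The person in the white house is in house 2 (clue 3).
The only color still possible for house 1 is purple.
So: house 1 = purple/soda, house 2 = white/juice, house 3 = yellow/wine, house 4 = gray/cocoa, house 5 = teal/tea.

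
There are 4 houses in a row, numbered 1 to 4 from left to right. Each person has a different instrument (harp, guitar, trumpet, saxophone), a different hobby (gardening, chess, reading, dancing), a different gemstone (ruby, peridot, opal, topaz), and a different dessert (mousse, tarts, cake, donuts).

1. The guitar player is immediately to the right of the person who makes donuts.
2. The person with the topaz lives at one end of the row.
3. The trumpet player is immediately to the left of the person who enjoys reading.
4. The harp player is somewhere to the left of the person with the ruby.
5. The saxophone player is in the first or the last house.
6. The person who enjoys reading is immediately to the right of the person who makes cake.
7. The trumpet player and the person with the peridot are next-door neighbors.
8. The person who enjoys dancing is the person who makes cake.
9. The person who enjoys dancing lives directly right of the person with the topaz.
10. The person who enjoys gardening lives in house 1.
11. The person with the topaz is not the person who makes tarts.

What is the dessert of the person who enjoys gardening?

mousse

By clue 9, the person who enjoys dancing is in house 2.
Clue 9 places the person with the topaz in house 1.
By clue 10, the person who enjoys gardening is in house 1.
Clue 8: the person who makes cake is in house 2.
The person who enjoys reading is in house 3 (clue 6).
House 4 hobby: only chess fits.
By clue 3, the trumpet player is in house 2.
Clue 7 places the person with the peridot in house 3.
House 3's instrument must be harp (nothing else left).
From clue 1, the person who makes donuts must be in house 3.
Clue 4: the person with the ruby is in house 4.
The only instrument still possible for house 1 is saxophone.
So house 4 gets guitar for instrument.
House 2's gemstone must be opal (nothing else left).
That leaves mousse as the dessert for house 1.
House 4's dessert must be tarts (nothing else left).
So: house 1 = saxophone/gardening/topaz/mousse, house 2 = trumpet/dancing/opal/cake, house 3 = harp/reading/peridot/donuts, house 4 = guitar/chess/ruby/tarts.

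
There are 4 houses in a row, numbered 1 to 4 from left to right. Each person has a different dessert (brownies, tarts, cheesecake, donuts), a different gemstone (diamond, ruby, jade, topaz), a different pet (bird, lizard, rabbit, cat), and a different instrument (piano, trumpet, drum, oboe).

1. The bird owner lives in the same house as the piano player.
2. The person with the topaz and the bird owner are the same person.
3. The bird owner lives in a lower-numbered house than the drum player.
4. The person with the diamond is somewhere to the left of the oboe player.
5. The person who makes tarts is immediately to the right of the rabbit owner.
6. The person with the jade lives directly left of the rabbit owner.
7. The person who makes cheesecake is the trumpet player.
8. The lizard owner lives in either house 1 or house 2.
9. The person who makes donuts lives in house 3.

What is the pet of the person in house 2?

Clue 9: the person who makes donuts is in house 3.
So house 4 gets cat for pet.
Clue 5: the person who makes tarts is in house 4.
Clue 5 places the rabbit owner in house 3.
By clue 6, the person with the jade is in house 2.
House 4 gemstone: only ruby fits.
Clue 2 places the person with the topaz in house 1.
Clue 2: the bird owner is in house 1.
The only gemstone still possible for house 3 is diamond.
That leaves lizard as the pet for house 2.
From clue 1, the piano player must be in house 1.
The oboe player is in house 4 (clue 4).
So house 2 gets trumpet for instrument.
That leaves drum as the instrument for house 3.
From clue 7, the person who makes cheesecake must be in house 2.
House 1's dessert must be brownies (nothing else left).
So: house 1 = brownies/topaz/bird/piano, house 2 = cheesecake/jade/lizard/trumpet, house 3 = donuts/diamond/rabbit/drum, house 4 = tarts/ruby/cat/oboe.

lizard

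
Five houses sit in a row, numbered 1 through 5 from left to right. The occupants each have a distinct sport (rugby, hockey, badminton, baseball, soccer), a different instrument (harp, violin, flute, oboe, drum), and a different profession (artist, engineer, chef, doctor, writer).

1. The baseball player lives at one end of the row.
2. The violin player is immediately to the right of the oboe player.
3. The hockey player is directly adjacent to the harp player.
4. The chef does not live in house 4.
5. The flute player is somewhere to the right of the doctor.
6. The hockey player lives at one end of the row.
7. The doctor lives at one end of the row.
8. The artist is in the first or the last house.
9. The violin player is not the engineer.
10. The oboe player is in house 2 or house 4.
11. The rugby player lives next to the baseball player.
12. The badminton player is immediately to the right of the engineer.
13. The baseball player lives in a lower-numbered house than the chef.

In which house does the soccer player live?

4

From clue 7, the doctor must be in house 1.
From clue 13, the baseball player must be in house 1.
Clue 3 places the harp player in house 4.
By clue 11, the rugby player is in house 2.
The only sport still possible for house 5 is hockey.
The only instrument still possible for house 1 is drum.
So house 2 gets oboe for instrument.
The only profession still possible for house 5 is artist.
By clue 2, the violin player is in house 3.
By clue 12, the badminton player is in house 3.
Clue 12 places the engineer in house 2.
So house 4 gets soccer for sport.
The only instrument still possible for house 5 is flute.
House 3's profession must be chef (nothing else left).
House 4's profession must be writer (nothing else left).
So: house 1 = baseball/drum/doctor, house 2 = rugby/oboe/engineer, house 3 = badminton/violin/chef, house 4 = soccer/harp/writer, house 5 = hockey/flute/artist.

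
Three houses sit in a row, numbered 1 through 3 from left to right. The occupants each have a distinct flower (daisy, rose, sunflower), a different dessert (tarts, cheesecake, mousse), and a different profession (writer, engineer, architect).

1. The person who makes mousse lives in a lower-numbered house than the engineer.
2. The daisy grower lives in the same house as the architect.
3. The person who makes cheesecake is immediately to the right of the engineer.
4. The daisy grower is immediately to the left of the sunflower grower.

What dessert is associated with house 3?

cheesecake

By clue 3, the person who makes cheesecake is in house 3.
Clue 3 places the engineer in house 2.
From clue 1, the person who makes mousse must be in house 1.
Clue 2: the daisy grower is in house 1.
The architect is in house 1 (clue 2).
By clue 4, the sunflower grower is in house 2.
So house 3 gets rose for flower.
House 2's dessert must be tarts (nothing else left).
House 3's profession must be writer (nothing else left).
So: house 1 = daisy/mousse/architect, house 2 = sunflower/tarts/engineer, house 3 = rose/cheesecake/writer.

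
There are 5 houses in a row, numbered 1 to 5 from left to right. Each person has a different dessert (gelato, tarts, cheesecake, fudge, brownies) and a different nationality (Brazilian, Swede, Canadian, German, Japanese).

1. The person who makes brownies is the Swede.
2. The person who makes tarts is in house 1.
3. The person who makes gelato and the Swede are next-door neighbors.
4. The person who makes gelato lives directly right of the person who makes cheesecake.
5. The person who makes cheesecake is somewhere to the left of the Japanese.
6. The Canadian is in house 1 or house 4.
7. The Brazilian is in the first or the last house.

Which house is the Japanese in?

From clue 2, the person who makes tarts must be in house 1.
The Brazilian is narrowed to house 1 or 5; consider each.
Placing it in house 1 leads to a contradiction, so it's in house 5.
House 5 dessert: only fudge fits.
The person who makes cheesecake is narrowed to house 2 or 3; consider each.
Placing it in house 3 leads to a contradiction, so it's in house 2.
Clue 4: the person who makes gelato is in house 3.
House 4's dessert must be brownies (nothing else left).
From clue 1, the Swede must be in house 4.
House 1 nationality: only Canadian fits.
House 2's nationality must be German (nothing else left).
That leaves Japanese as the nationality for house 3.
So: house 1 = tarts/Canadian, house 2 = cheesecake/German, house 3 = gelato/Japanese, house 4 = brownies/Swede, house 5 = fudge/Brazilian.

3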